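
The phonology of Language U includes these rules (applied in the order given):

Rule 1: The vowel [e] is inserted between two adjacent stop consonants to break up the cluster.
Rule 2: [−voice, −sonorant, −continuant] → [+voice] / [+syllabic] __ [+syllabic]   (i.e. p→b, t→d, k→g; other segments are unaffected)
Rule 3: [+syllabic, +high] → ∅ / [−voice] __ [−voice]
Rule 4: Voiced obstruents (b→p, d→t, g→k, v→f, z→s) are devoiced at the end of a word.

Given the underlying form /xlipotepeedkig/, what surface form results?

xlibodebeedegik

Rule 1 (stop-cluster e-epenthesis): /d/ and /k/ form a stop–stop cluster, so [e] is inserted between them. /xlipotepeedkig/ → xlipotepeedekig.
Rule 2 (intervocalic voicing): /p/ is a voiceless stop between vowels /i/ and /o/, so it voices to [b]. /t/ is a voiceless stop between vowels /o/ and /e/, so it voices to [d]. /p/ is a voiceless stop between vowels /e/ and /e/, so it voices to [b]. /k/ is a voiceless stop between vowels /e/ and /i/, so it voices to [g]. /xlipotepeedekig/ → xlibodebeedegig.
Rule 3 (high vowel syncope): no segment meets the environment; /xlibodebeedegig/ is unchanged.
Rule 4 (final devoicing): /g/ is a voiced obstruent in word-final position, so it devoices to [k]. /xlibodebeedegig/ → xlibodebeedegik.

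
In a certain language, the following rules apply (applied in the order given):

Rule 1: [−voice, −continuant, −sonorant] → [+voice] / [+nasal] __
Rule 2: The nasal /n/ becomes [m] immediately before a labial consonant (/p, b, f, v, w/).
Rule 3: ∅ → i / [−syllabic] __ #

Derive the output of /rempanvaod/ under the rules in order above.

rembamvaodi

Rule 1 (post-nasal voicing): /p/ is a voiceless stop immediately after the nasal /m/, so it voices to [b]. /rempanvaod/ → rembanvaod.
Rule 2 (nasal place assimilation): /n/ precedes the labial consonant /v/, so it assimilates in place to [m]. /rembanvaod/ → rembamvaod.
Rule 3 (final i-epenthesis): the form ends in the consonant /d/, so [i] is inserted word-finally. /rembamvaod/ → rembamvaodi.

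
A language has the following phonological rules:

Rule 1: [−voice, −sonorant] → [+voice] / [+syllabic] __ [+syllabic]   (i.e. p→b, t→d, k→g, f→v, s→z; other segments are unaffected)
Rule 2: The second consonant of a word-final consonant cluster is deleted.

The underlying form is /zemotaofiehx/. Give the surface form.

Rule 1 (intervocalic voicing): /t/ is a voiceless obstruent between vowels /o/ and /a/, so it voices to [d]. /f/ is a voiceless obstruent between vowels /o/ and /i/, so it voices to [v]. /zemotaofiehx/ → zemodaoviehx.
Rule 2 (final cluster simplification): /x/ is the second consonant of a word-final cluster /hx/, so it deletes. /zemodaoviehx/ → zemodaovieh.

zemodaovieh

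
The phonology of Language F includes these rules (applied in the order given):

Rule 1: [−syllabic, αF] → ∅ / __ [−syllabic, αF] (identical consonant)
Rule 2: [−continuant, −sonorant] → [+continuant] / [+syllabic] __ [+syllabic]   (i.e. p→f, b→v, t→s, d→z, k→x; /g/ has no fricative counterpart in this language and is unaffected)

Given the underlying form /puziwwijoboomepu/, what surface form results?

puziwijovoomefu

Rule 1 (degemination): /ww/ is a geminate; the first /w/ deletes. /puziwwijoboomepu/ → puziwijoboomepu.
Rule 2 (intervocalic spirantization): /b/ is a stop between vowels /o/ and /o/, so it spirantizes to the fricative [v]. /p/ is a stop between vowels /e/ and /u/, so it spirantizes to the fricative [f]. /puziwijoboomepu/ → puziwijovoomefu.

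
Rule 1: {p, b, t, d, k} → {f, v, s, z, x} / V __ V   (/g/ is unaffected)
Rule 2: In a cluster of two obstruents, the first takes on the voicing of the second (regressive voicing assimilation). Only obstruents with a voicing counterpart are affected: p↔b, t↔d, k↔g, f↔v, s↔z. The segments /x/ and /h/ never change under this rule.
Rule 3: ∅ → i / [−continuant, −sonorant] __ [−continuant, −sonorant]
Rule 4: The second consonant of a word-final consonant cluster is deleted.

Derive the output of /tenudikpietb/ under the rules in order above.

Rule 1 (intervocalic spirantization): /d/ is a stop between vowels /u/ and /i/, so it spirantizes to the fricative [z]. /tenudikpietb/ → tenuzikpietb.
Rule 2 (regressive voicing assimilation): /t/ precedes the voiced obstruent /b/, so it voices to [d] by assimilation. /tenuzikpietb/ → tenuzikpiedb.
Rule 3 (stop-cluster i-epenthesis): /k/ and /p/ form a stop–stop cluster, so [i] is inserted between them. /d/ and /b/ form a stop–stop cluster, so [i] is inserted between them. /tenuzikpiedb/ → tenuzikipiedib.
Rule 4 (final cluster simplification): no segment meets the environment; /tenuzikipiedib/ is unchanged.

tenuzikipiedib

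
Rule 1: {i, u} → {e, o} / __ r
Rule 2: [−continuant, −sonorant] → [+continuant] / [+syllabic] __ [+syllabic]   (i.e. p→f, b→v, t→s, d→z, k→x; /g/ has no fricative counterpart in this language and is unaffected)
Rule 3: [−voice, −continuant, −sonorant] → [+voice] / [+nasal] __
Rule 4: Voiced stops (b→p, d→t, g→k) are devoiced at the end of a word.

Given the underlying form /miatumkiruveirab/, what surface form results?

miasumgeruveerap

Rule 1 (pre-rhotic lowering): /i/ is a high vowel immediately before /r/, so it lowers to [e]. /i/ is a high vowel immediately before /r/, so it lowers to [e]. /miatumkiruveirab/ → miatumkeruveerab.
Rule 2 (intervocalic spirantization): /t/ is a stop between vowels /a/ and /u/, so it spirantizes to the fricative [s]. /miatumkeruveerab/ → miasumkeruveerab.
Rule 3 (post-nasal voicing): /k/ is a voiceless stop immediately after the nasal /m/, so it voices to [g]. /miasumkeruveerab/ → miasumgeruveerab.
Rule 4 (final devoicing): /b/ is a voiced stop in word-final position, so it devoices to [p]. /miasumgeruveerab/ → miasumgeruveerap.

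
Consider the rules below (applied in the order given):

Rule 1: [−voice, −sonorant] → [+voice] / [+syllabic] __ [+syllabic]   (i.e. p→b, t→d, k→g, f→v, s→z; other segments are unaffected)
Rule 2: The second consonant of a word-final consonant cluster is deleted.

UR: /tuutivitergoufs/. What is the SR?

tuudividergouf

Rule 1 (intervocalic voicing): /t/ is a voiceless obstruent between vowels /u/ and /i/, so it voices to [d]. /t/ is a voiceless obstruent between vowels /i/ and /e/, so it voices to [d]. /tuutivitergoufs/ → tuudividergoufs.
Rule 2 (final cluster simplification): /s/ is the second consonant of a word-final cluster /fs/, so it deletes. /tuudividergoufs/ → tuudividergouf.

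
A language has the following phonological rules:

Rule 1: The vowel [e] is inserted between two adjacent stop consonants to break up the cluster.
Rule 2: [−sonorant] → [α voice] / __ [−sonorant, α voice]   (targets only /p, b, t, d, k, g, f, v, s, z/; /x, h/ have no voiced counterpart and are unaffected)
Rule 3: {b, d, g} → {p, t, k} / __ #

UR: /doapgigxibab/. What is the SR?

doapegikxibap

Rule 1 (stop-cluster e-epenthesis): /p/ and /g/ form a stop–stop cluster, so [e] is inserted between them. /doapgigxibab/ → doapegigxibab.
Rule 2 (regressive voicing assimilation): /g/ precedes the voiceless obstruent /x/, so it devoices to [k] by assimilation. /doapegigxibab/ → doapegikxibab.
Rule 3 (final devoicing): /b/ is a voiced stop in word-final position, so it devoices to [p]. /doapegikxibab/ → doapegikxibap.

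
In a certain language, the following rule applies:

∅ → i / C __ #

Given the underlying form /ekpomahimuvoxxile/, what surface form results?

No segment of /ekpomahimuvoxxile/ meets the structural description of the rule, so the form surfaces unchanged.

ekpomahimuvoxxile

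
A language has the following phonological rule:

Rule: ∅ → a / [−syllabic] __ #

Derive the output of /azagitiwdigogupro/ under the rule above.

No segment of /azagitiwdigogupro/ meets the structural description of the rule, so the form surfaces unchanged.

azagitiwdigogupro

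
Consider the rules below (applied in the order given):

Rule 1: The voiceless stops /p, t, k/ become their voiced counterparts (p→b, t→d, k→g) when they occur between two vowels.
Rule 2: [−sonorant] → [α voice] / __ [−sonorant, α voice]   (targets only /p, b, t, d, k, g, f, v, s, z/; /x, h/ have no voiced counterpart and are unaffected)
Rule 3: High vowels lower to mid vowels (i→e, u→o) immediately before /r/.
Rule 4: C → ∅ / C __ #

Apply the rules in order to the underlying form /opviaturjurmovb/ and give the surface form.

obviadorjormov

Rule 1 (intervocalic voicing): /t/ is a voiceless stop between vowels /a/ and /u/, so it voices to [d]. /opviaturjurmovb/ → opviadurjurmovb.
Rule 2 (regressive voicing assimilation): /p/ precedes the voiced obstruent /v/, so it voices to [b] by assimilation. /opviadurjurmovb/ → obviadurjurmovb.
Rule 3 (pre-rhotic lowering): /u/ is a high vowel immediately before /r/, so it lowers to [o]. /u/ is a high vowel immediately before /r/, so it lowers to [o]. /obviadurjurmovb/ → obviadorjormovb.
Rule 4 (final cluster simplification): /b/ is the second consonant of a word-final cluster /vb/, so it deletes. /obviadorjormovb/ → obviadorjormov.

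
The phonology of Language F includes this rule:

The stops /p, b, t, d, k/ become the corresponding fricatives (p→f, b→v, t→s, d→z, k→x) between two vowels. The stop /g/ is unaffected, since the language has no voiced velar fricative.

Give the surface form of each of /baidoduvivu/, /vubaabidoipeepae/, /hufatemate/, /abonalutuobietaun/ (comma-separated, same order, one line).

baizozuvivu, vuvaavizoifeefae, hufasemase, avonalusuoviesaun

/baidoduvivu/: /d/ is a stop between vowels /i/ and /o/, so it spirantizes to the fricative [z]. /d/ is a stop between vowels /o/ and /u/, so it spirantizes to the fricative [z]. → [baizozuvivu].
/vubaabidoipeepae/: /b/ is a stop between vowels /u/ and /a/, so it spirantizes to the fricative [v]. /b/ is a stop between vowels /a/ and /i/, so it spirantizes to the fricative [v]. /d/ is a stop between vowels /i/ and /o/, so it spirantizes to the fricative [z]. /p/ is a stop between vowels /i/ and /e/, so it spirantizes to the fricative [f]. /p/ is a stop between vowels /e/ and /a/, so it spirantizes to the fricative [f]. → [vuvaavizoifeefae].
/hufatemate/: /t/ is a stop between vowels /a/ and /e/, so it spirantizes to the fricative [s]. /t/ is a stop between vowels /a/ and /e/, so it spirantizes to the fricative [s]. → [hufasemase].
/abonalutuobietaun/: /b/ is a stop between vowels /a/ and /o/, so it spirantizes to the fricative [v]. /t/ is a stop between vowels /u/ and /u/, so it spirantizes to the fricative [s]. /b/ is a stop between vowels /o/ and /i/, so it spirantizes to the fricative [v]. /t/ is a stop between vowels /e/ and /a/, so it spirantizes to the fricative [s]. → [avonalusuoviesaun].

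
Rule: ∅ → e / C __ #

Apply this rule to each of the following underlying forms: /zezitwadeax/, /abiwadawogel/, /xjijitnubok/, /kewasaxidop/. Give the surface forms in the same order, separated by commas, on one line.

zezitwadeaxe, abiwadawogele, xjijitnuboke, kewasaxidope

/zezitwadeax/: the form ends in the consonant /x/, so [e] is inserted word-finally. → [zezitwadeaxe].
/abiwadawogel/: the form ends in the consonant /l/, so [e] is inserted word-finally. → [abiwadawogele].
/xjijitnubok/: the form ends in the consonant /k/, so [e] is inserted word-finally. → [xjijitnuboke].
/kewasaxidop/: the form ends in the consonant /p/, so [e] is inserted word-finally. → [kewasaxidope].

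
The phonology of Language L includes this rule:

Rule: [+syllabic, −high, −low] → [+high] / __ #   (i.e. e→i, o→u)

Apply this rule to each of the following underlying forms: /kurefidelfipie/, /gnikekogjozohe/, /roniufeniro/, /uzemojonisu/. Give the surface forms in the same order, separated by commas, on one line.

kurefidelfipii, gnikekogjozohi, roniufeniru, uzemojonisu

/kurefidelfipie/: /e/ is a mid vowel in word-final position, so it raises to [i]. → [kurefidelfipii].
/gnikekogjozohe/: /e/ is a mid vowel in word-final position, so it raises to [i]. → [gnikekogjozohi].
/roniufeniro/: /o/ is a mid vowel in word-final position, so it raises to [u]. → [roniufeniru].
/uzemojonisu/: the rule's environment is not met; surfaces unchanged as [uzemojonisu].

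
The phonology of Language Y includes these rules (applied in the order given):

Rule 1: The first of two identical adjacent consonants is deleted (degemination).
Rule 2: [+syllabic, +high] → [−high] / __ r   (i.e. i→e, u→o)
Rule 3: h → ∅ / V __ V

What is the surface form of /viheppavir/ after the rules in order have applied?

viepaver

Rule 1 (degemination): /pp/ is a geminate; the first /p/ deletes. /viheppavir/ → vihepavir.
Rule 2 (pre-rhotic lowering): /i/ is a high vowel immediately before /r/, so it lowers to [e]. /vihepavir/ → vihepaver.
Rule 3 (intervocalic h-deletion): /h/ occurs between vowels /i/ and /e/, so it deletes. /vihepaver/ → viepaver.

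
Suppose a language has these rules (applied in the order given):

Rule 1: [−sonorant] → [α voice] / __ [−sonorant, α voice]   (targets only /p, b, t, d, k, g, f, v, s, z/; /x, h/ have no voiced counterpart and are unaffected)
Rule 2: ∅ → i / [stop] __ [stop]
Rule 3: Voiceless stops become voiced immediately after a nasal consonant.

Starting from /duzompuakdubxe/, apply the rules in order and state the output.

duzombuagidupxe

Rule 1 (regressive voicing assimilation): /k/ precedes the voiced obstruent /d/, so it voices to [g] by assimilation. /b/ precedes the voiceless obstruent /x/, so it devoices to [p] by assimilation. /duzompuakdubxe/ → duzompuagdupxe.
Rule 2 (stop-cluster i-epenthesis): /g/ and /d/ form a stop–stop cluster, so [i] is inserted between them. /duzompuagdupxe/ → duzompuagidupxe.
Rule 3 (post-nasal voicing): /p/ is a voiceless stop immediately after the nasal /m/, so it voices to [b]. /duzompuagidupxe/ → duzombuagidupxe.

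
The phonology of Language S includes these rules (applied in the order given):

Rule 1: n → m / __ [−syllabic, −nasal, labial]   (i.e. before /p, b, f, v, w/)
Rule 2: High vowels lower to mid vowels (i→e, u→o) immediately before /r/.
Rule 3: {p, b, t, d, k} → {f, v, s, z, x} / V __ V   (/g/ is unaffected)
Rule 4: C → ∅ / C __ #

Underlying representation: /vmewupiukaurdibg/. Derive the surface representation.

vmewufiuxaordib

Rule 1 (nasal place assimilation): no segment meets the environment; /vmewupiukaurdibg/ is unchanged.
Rule 2 (pre-rhotic lowering): /u/ is a high vowel immediately before /r/, so it lowers to [o]. /vmewupiukaurdibg/ → vmewupiukaordibg.
Rule 3 (intervocalic spirantization): /p/ is a stop between vowels /u/ and /i/, so it spirantizes to the fricative [f]. /k/ is a stop between vowels /u/ and /a/, so it spirantizes to the fricative [x]. /vmewupiukaordibg/ → vmewufiuxaordibg.
Rule 4 (final cluster simplification): /g/ is the second consonant of a word-final cluster /bg/, so it deletes. /vmewufiuxaordibg/ → vmewufiuxaordib.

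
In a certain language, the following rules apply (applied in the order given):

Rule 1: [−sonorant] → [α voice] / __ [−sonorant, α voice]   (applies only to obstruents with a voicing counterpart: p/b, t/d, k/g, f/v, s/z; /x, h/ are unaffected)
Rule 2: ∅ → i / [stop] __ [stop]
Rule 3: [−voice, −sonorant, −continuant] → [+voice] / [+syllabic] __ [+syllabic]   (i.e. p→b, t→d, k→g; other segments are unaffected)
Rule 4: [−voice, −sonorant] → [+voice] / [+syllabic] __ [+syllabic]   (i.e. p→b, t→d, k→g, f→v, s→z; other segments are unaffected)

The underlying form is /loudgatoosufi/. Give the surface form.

loudigadoozuvi

Rule 1 (regressive voicing assimilation): no segment meets the environment; /loudgatoosufi/ is unchanged.
Rule 2 (stop-cluster i-epenthesis): /d/ and /g/ form a stop–stop cluster, so [i] is inserted between them. /loudgatoosufi/ → loudigatoosufi.
Rule 3 (intervocalic voicing): /t/ is a voiceless stop between vowels /a/ and /o/, so it voices to [d]. /loudigatoosufi/ → loudigadoosufi.
Rule 4 (intervocalic voicing): /s/ is a voiceless obstruent between vowels /o/ and /u/, so it voices to [z]. /f/ is a voiceless obstruent between vowels /u/ and /i/, so it voices to [v]. /loudigadoosufi/ → loudigadoozuvi.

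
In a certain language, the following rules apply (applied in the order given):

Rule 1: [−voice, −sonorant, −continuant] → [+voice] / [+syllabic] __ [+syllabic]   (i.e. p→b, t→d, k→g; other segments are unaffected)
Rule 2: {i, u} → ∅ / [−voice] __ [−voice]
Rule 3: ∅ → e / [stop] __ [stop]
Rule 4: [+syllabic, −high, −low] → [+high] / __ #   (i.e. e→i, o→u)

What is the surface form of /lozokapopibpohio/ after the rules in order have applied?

lozogabobibepohiu

Rule 1 (intervocalic voicing): /k/ is a voiceless stop between vowels /o/ and /a/, so it voices to [g]. /p/ is a voiceless stop between vowels /a/ and /o/, so it voices to [b]. /p/ is a voiceless stop between vowels /o/ and /i/, so it voices to [b]. /lozokapopibpohio/ → lozogabobibpohio.
Rule 2 (high vowel syncope): no segment meets the environment; /lozogabobibpohio/ is unchanged.
Rule 3 (stop-cluster e-epenthesis): /b/ and /p/ form a stop–stop cluster, so [e] is inserted between them. /lozogabobibpohio/ → lozogabobibepohio.
Rule 4 (final vowel raising): /o/ is a mid vowel in word-final position, so it raises to [u]. /lozogabobibepohio/ → lozogabobibepohiu.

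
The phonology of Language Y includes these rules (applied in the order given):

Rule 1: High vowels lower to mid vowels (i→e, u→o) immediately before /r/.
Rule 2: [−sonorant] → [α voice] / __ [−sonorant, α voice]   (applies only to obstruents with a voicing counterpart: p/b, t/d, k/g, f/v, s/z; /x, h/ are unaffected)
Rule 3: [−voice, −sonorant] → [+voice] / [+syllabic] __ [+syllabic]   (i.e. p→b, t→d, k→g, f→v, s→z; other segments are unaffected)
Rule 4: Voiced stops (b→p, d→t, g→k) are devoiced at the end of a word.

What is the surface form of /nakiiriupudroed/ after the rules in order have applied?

nagieriubudroet

Rule 1 (pre-rhotic lowering): /i/ is a high vowel immediately before /r/, so it lowers to [e]. /nakiiriupudroed/ → nakieriupudroed.
Rule 2 (regressive voicing assimilation): no segment meets the environment; /nakieriupudroed/ is unchanged.
Rule 3 (intervocalic voicing): /k/ is a voiceless obstruent between vowels /a/ and /i/, so it voices to [g]. /p/ is a voiceless obstruent between vowels /u/ and /u/, so it voices to [b]. /nakieriupudroed/ → nagieriubudroed.
Rule 4 (final devoicing): /d/ is a voiced stop in word-final position, so it devoices to [t]. /nagieriubudroed/ → nagieriubudroet.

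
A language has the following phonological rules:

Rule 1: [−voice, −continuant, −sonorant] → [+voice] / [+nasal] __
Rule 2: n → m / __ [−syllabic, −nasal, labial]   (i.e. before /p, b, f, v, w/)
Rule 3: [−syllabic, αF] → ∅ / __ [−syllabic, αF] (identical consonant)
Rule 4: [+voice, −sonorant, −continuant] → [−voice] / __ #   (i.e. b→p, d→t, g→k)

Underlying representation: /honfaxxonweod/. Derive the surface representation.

homfaxomweot

Rule 1 (post-nasal voicing): no segment meets the environment; /honfaxxonweod/ is unchanged.
Rule 2 (nasal place assimilation): /n/ precedes the labial consonant /f/, so it assimilates in place to [m]. /n/ precedes the labial consonant /w/, so it assimilates in place to [m]. /honfaxxonweod/ → homfaxxomweod.
Rule 3 (degemination): /xx/ is a geminate; the first /x/ deletes. /homfaxxomweod/ → homfaxomweod.
Rule 4 (final devoicing): /d/ is a voiced stop in word-final position, so it devoices to [t]. /homfaxomweod/ → homfaxomweot.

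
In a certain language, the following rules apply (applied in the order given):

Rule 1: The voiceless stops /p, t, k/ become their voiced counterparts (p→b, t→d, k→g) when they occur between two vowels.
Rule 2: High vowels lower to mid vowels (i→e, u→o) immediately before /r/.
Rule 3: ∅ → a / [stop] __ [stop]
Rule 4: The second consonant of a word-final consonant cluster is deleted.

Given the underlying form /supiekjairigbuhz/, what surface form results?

Rule 1 (intervocalic voicing): /p/ is a voiceless stop between vowels /u/ and /i/, so it voices to [b]. /supiekjairigbuhz/ → subiekjairigbuhz.
Rule 2 (pre-rhotic lowering): /i/ is a high vowel immediately before /r/, so it lowers to [e]. /subiekjairigbuhz/ → subiekjaerigbuhz.
Rule 3 (stop-cluster a-epenthesis): /g/ and /b/ form a stop–stop cluster, so [a] is inserted between them. /subiekjaerigbuhz/ → subiekjaerigabuhz.
Rule 4 (final cluster simplification): /z/ is the second consonant of a word-final cluster /hz/, so it deletes. /subiekjaerigabuhz/ → subiekjaerigabuh.

subiekjaerigabuh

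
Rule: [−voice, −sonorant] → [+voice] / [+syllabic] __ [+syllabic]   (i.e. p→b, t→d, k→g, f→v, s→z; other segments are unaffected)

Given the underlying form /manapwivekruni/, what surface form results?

manapwivekruni

No segment of /manapwivekruni/ meets the structural description of the rule, so the form surfaces unchanged.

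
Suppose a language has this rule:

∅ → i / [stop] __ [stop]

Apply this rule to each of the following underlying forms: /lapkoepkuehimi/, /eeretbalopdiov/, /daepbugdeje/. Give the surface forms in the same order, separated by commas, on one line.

/lapkoepkuehimi/: /p/ and /k/ form a stop–stop cluster, so [i] is inserted between them. /p/ and /k/ form a stop–stop cluster, so [i] is inserted between them. → [lapikoepikuehimi].
/eeretbalopdiov/: /t/ and /b/ form a stop–stop cluster, so [i] is inserted between them. /p/ and /d/ form a stop–stop cluster, so [i] is inserted between them. → [eeretibalopidiov].
/daepbugdeje/: /p/ and /b/ form a stop–stop cluster, so [i] is inserted between them. /g/ and /d/ form a stop–stop cluster, so [i] is inserted between them. → [daepibugideje].

lapikoepikuehimi, eeretibalopidiov, daepibugideje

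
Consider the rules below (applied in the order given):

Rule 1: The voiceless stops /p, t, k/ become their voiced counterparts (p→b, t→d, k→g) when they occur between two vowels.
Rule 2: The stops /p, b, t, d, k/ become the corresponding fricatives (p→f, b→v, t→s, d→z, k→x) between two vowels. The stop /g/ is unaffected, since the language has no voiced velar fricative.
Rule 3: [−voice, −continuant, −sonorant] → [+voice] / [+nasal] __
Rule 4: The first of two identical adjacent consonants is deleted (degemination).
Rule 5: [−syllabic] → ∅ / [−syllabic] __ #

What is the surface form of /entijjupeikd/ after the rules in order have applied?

endijuveik

Rule 1 (intervocalic voicing): /p/ is a voiceless stop between vowels /u/ and /e/, so it voices to [b]. /entijjupeikd/ → entijjubeikd.
Rule 2 (intervocalic spirantization): /b/ is a stop between vowels /u/ and /e/, so it spirantizes to the fricative [v]. /entijjubeikd/ → entijjuveikd.
Rule 3 (post-nasal voicing): /t/ is a voiceless stop immediately after the nasal /n/, so it voices to [d]. /entijjuveikd/ → endijjuveikd.
Rule 4 (degemination): /jj/ is a geminate; the first /j/ deletes. /endijjuveikd/ → endijuveikd.
Rule 5 (final cluster simplification): /d/ is the second consonant of a word-final cluster /kd/, so it deletes. /endijuveikd/ → endijuveik.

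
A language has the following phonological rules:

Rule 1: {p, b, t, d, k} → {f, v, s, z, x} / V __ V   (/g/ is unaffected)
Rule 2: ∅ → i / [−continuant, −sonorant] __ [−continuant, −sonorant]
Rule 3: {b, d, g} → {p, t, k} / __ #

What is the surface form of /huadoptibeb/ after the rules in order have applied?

Rule 1 (intervocalic spirantization): /d/ is a stop between vowels /a/ and /o/, so it spirantizes to the fricative [z]. /b/ is a stop between vowels /i/ and /e/, so it spirantizes to the fricative [v]. /huadoptibeb/ → huazoptiveb.
Rule 2 (stop-cluster i-epenthesis): /p/ and /t/ form a stop–stop cluster, so [i] is inserted between them. /huazoptiveb/ → huazopitiveb.
Rule 3 (final devoicing): /b/ is a voiced stop in word-final position, so it devoices to [p]. /huazopitiveb/ → huazopitivep.

huazopitivep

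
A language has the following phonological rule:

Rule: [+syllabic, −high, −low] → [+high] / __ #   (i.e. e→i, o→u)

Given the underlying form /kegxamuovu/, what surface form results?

kegxamuovu

No segment of /kegxamuovu/ meets the structural description of the rule, so the form surfaces unchanged.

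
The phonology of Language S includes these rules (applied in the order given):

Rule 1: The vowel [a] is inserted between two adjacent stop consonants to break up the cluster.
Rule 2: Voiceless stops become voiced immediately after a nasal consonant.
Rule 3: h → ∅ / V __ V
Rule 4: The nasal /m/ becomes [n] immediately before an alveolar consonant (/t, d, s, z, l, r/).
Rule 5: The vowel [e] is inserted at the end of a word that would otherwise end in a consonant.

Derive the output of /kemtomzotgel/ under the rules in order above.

kendonzotagele

Rule 1 (stop-cluster a-epenthesis): /t/ and /g/ form a stop–stop cluster, so [a] is inserted between them. /kemtomzotgel/ → kemtomzotagel.
Rule 2 (post-nasal voicing): /t/ is a voiceless stop immediately after the nasal /m/, so it voices to [d]. /kemtomzotagel/ → kemdomzotagel.
Rule 3 (intervocalic h-deletion): no segment meets the environment; /kemdomzotagel/ is unchanged.
Rule 4 (nasal place assimilation): /m/ precedes the alveolar consonant /d/, so it assimilates in place to [n]. /m/ precedes the alveolar consonant /z/, so it assimilates in place to [n]. /kemdomzotagel/ → kendonzotagel.
Rule 5 (final e-epenthesis): the form ends in the consonant /l/, so [e] is inserted word-finally. /kendonzotagel/ → kendonzotagele.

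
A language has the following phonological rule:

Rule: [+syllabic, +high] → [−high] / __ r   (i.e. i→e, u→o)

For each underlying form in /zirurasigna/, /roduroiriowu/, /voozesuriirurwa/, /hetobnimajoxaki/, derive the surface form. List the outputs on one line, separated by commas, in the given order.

zerorasigna, rodoroeriowu, voozesorierorwa, hetobnimajoxaki

/zirurasigna/: /i/ is a high vowel immediately before /r/, so it lowers to [e]. /u/ is a high vowel immediately before /r/, so it lowers to [o]. → [zerorasigna].
/roduroiriowu/: /u/ is a high vowel immediately before /r/, so it lowers to [o]. /i/ is a high vowel immediately before /r/, so it lowers to [e]. → [rodoroeriowu].
/voozesuriirurwa/: /u/ is a high vowel immediately before /r/, so it lowers to [o]. /i/ is a high vowel immediately before /r/, so it lowers to [e]. /u/ is a high vowel immediately before /r/, so it lowers to [o]. → [voozesorierorwa].
/hetobnimajoxaki/: the rule's environment is not met; surfaces unchanged as [hetobnimajoxaki].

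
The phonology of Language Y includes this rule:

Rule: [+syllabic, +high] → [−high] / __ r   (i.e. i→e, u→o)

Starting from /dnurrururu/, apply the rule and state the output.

Scanning /dnurrururu/: /u/ is a high vowel immediately before /r/, so it lowers to [o]; /u/ is a high vowel immediately before /r/, so it lowers to [o]; /u/ is a high vowel immediately before /r/, so it lowers to [o]; /u/ at position 10 is not in the conditioning environment.
Result: [dnorrororu].

dnorrororu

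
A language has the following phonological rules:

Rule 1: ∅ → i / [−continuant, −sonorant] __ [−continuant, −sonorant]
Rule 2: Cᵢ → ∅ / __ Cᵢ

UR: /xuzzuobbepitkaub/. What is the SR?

xuzuobibepitikaub

Rule 1 (stop-cluster i-epenthesis): /b/ and /b/ form a stop–stop cluster, so [i] is inserted between them. /t/ and /k/ form a stop–stop cluster, so [i] is inserted between them. /xuzzuobbepitkaub/ → xuzzuobibepitikaub.
Rule 2 (degemination): /zz/ is a geminate; the first /z/ deletes. /xuzzuobibepitikaub/ → xuzuobibepitikaub.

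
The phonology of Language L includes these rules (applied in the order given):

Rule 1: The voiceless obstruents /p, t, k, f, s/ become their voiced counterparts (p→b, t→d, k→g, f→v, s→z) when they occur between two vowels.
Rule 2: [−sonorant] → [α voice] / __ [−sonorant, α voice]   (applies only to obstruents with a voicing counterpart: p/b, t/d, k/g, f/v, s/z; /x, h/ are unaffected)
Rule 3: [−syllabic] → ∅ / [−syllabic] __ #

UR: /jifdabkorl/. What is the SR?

Rule 1 (intervocalic voicing): no segment meets the environment; /jifdabkorl/ is unchanged.
Rule 2 (regressive voicing assimilation): /f/ precedes the voiced obstruent /d/, so it voices to [v] by assimilation. /b/ precedes the voiceless obstruent /k/, so it devoices to [p] by assimilation. /jifdabkorl/ → jivdapkorl.
Rule 3 (final cluster simplification): /l/ is the second consonant of a word-final cluster /rl/, so it deletes. /jivdapkorl/ → jivdapkor.

jivdapkor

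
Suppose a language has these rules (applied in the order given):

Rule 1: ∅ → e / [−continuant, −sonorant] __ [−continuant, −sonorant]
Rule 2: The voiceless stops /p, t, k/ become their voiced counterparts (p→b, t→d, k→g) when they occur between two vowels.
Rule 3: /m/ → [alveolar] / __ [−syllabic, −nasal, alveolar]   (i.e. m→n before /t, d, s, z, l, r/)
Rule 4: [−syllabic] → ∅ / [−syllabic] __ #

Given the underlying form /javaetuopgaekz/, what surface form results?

Rule 1 (stop-cluster e-epenthesis): /p/ and /g/ form a stop–stop cluster, so [e] is inserted between them. /javaetuopgaekz/ → javaetuopegaekz.
Rule 2 (intervocalic voicing): /t/ is a voiceless stop between vowels /e/ and /u/, so it voices to [d]. /p/ is a voiceless stop between vowels /o/ and /e/, so it voices to [b]. /javaetuopegaekz/ → javaeduobegaekz.
Rule 3 (nasal place assimilation): no segment meets the environment; /javaeduobegaekz/ is unchanged.
Rule 4 (final cluster simplification): /z/ is the second consonant of a word-final cluster /kz/, so it deletes. /javaeduobegaekz/ → javaeduobegaek.

javaeduobegaek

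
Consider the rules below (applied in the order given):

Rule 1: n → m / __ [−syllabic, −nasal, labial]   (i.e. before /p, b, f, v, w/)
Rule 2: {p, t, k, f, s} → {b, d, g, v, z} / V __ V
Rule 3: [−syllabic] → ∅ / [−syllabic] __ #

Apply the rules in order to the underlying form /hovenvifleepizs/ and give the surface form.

Rule 1 (nasal place assimilation): /n/ precedes the labial consonant /v/, so it assimilates in place to [m]. /hovenvifleepizs/ → hovemvifleepizs.
Rule 2 (intervocalic voicing): /p/ is a voiceless obstruent between vowels /e/ and /i/, so it voices to [b]. /hovemvifleepizs/ → hovemvifleebizs.
Rule 3 (final cluster simplification): /s/ is the second consonant of a word-final cluster /zs/, so it deletes. /hovemvifleebizs/ → hovemvifleebiz.

hovemvifleebiz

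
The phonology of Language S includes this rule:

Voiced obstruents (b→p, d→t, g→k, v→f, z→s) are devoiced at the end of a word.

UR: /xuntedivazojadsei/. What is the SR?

xuntedivazojadsei

No segment of /xuntedivazojadsei/ meets the structural description of the rule, so the form surfaces unchanged.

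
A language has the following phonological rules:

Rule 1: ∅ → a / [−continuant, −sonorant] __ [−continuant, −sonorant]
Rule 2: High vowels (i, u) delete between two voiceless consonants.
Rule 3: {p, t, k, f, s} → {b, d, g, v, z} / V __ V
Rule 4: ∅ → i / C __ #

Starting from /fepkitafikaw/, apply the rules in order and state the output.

Rule 1 (stop-cluster a-epenthesis): /p/ and /k/ form a stop–stop cluster, so [a] is inserted between them. /fepkitafikaw/ → fepakitafikaw.
Rule 2 (high vowel syncope): /i/ is a high vowel flanked by voiceless consonants /k/ and /t/, so it deletes. /i/ is a high vowel flanked by voiceless consonants /f/ and /k/, so it deletes. /fepakitafikaw/ → fepaktafkaw.
Rule 3 (intervocalic voicing): /p/ is a voiceless obstruent between vowels /e/ and /a/, so it voices to [b]. /fepaktafkaw/ → febaktafkaw.
Rule 4 (final i-epenthesis): the form ends in the consonant /w/, so [i] is inserted word-finally. /febaktafkaw/ → febaktafkawi.

febaktafkawi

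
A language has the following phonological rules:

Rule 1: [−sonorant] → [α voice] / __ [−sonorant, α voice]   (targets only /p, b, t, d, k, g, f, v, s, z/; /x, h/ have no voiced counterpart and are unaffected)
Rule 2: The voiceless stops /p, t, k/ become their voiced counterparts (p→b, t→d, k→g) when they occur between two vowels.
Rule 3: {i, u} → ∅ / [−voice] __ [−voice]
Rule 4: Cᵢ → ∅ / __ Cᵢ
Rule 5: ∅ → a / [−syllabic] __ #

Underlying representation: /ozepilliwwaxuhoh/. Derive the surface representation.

ozebiliwaxhoha

Rule 1 (regressive voicing assimilation): no segment meets the environment; /ozepilliwwaxuhoh/ is unchanged.
Rule 2 (intervocalic voicing): /p/ is a voiceless stop between vowels /e/ and /i/, so it voices to [b]. /ozepilliwwaxuhoh/ → ozebilliwwaxuhoh.
Rule 3 (high vowel syncope): /u/ is a high vowel flanked by voiceless consonants /x/ and /h/, so it deletes. /ozebilliwwaxuhoh/ → ozebilliwwaxhoh.
Rule 4 (degemination): /ll/ is a geminate; the first /l/ deletes. /ww/ is a geminate; the first /w/ deletes. /ozebilliwwaxhoh/ → ozebiliwaxhoh.
Rule 5 (final a-epenthesis): the form ends in the consonant /h/, so [a] is inserted word-finally. /ozebiliwaxhoh/ → ozebiliwaxhoha.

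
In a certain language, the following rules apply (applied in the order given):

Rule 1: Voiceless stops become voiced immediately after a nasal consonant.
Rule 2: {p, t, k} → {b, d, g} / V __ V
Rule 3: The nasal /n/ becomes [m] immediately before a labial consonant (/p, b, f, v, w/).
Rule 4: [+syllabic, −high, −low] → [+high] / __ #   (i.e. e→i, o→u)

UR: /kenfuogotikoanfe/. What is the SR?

Rule 1 (post-nasal voicing): no segment meets the environment; /kenfuogotikoanfe/ is unchanged.
Rule 2 (intervocalic voicing): /t/ is a voiceless stop between vowels /o/ and /i/, so it voices to [d]. /k/ is a voiceless stop between vowels /i/ and /o/, so it voices to [g]. /kenfuogotikoanfe/ → kenfuogodigoanfe.
Rule 3 (nasal place assimilation): /n/ precedes the labial consonant /f/, so it assimilates in place to [m]. /n/ precedes the labial consonant /f/, so it assimilates in place to [m]. /kenfuogodigoanfe/ → kemfuogodigoamfe.
Rule 4 (final vowel raising): /e/ is a mid vowel in word-final position, so it raises to [i]. /kemfuogodigoamfe/ → kemfuogodigoamfi.

kemfuogodigoamfi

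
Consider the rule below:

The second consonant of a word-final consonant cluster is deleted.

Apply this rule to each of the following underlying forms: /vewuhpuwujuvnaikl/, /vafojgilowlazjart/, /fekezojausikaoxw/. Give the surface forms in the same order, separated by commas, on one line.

/vewuhpuwujuvnaikl/: /l/ is the second consonant of a word-final cluster /kl/, so it deletes. → [vewuhpuwujuvnaik].
/vafojgilowlazjart/: /t/ is the second consonant of a word-final cluster /rt/, so it deletes. → [vafojgilowlazjar].
/fekezojausikaoxw/: /w/ is the second consonant of a word-final cluster /xw/, so it deletes. → [fekezojausikaox].

vewuhpuwujuvnaik, vafojgilowlazjar, fekezojausikaox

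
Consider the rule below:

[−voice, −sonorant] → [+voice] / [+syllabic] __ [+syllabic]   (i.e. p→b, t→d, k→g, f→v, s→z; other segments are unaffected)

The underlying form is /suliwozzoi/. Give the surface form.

No segment of /suliwozzoi/ meets the structural description of the rule, so the form surfaces unchanged.

suliwozzoi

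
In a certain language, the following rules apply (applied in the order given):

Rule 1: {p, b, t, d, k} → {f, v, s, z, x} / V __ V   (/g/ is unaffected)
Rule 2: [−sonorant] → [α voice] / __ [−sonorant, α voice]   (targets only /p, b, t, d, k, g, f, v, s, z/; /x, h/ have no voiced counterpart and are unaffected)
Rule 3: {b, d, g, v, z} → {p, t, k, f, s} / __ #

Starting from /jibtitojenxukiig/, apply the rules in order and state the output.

Rule 1 (intervocalic spirantization): /t/ is a stop between vowels /i/ and /o/, so it spirantizes to the fricative [s]. /k/ is a stop between vowels /u/ and /i/, so it spirantizes to the fricative [x]. /jibtitojenxukiig/ → jibtisojenxuxiig.
Rule 2 (regressive voicing assimilation): /b/ precedes the voiceless obstruent /t/, so it devoices to [p] by assimilation. /jibtisojenxuxiig/ → jiptisojenxuxiig.
Rule 3 (final devoicing): /g/ is a voiced obstruent in word-final position, so it devoices to [k]. /jiptisojenxuxiig/ → jiptisojenxuxiik.

jiptisojenxuxiik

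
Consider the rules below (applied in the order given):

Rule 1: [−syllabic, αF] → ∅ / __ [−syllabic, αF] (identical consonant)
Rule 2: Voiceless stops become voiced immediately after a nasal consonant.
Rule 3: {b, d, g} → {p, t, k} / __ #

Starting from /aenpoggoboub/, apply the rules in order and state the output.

Rule 1 (degemination): /gg/ is a geminate; the first /g/ deletes. /aenpoggoboub/ → aenpogoboub.
Rule 2 (post-nasal voicing): /p/ is a voiceless stop immediately after the nasal /n/, so it voices to [b]. /aenpogoboub/ → aenbogoboub.
Rule 3 (final devoicing): /b/ is a voiced stop in word-final position, so it devoices to [p]. /aenbogoboub/ → aenbogoboup.

aenbogoboup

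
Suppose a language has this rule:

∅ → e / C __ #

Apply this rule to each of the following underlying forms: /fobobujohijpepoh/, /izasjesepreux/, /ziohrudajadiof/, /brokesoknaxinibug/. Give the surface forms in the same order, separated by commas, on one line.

fobobujohijpepohe, izasjesepreuxe, ziohrudajadiofe, brokesoknaxinibuge

/fobobujohijpepoh/: the form ends in the consonant /h/, so [e] is inserted word-finally. → [fobobujohijpepohe].
/izasjesepreux/: the form ends in the consonant /x/, so [e] is inserted word-finally. → [izasjesepreuxe].
/ziohrudajadiof/: the form ends in the consonant /f/, so [e] is inserted word-finally. → [ziohrudajadiofe].
/brokesoknaxinibug/: the form ends in the consonant /g/, so [e] is inserted word-finally. → [brokesoknaxinibuge].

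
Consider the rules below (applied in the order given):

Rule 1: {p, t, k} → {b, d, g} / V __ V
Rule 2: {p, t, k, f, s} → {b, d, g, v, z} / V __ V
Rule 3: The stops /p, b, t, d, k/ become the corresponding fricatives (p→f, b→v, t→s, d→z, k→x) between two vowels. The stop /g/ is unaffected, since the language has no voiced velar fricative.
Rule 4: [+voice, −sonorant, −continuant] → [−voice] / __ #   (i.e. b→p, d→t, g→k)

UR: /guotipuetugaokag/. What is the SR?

Rule 1 (intervocalic voicing): /t/ is a voiceless stop between vowels /o/ and /i/, so it voices to [d]. /p/ is a voiceless stop between vowels /i/ and /u/, so it voices to [b]. /t/ is a voiceless stop between vowels /e/ and /u/, so it voices to [d]. /k/ is a voiceless stop between vowels /o/ and /a/, so it voices to [g]. /guotipuetugaokag/ → guodibuedugaogag.
Rule 2 (intervocalic voicing): no segment meets the environment; /guodibuedugaogag/ is unchanged.
Rule 3 (intervocalic spirantization): /d/ is a stop between vowels /o/ and /i/, so it spirantizes to the fricative [z]. /b/ is a stop between vowels /i/ and /u/, so it spirantizes to the fricative [v]. /d/ is a stop between vowels /e/ and /u/, so it spirantizes to the fricative [z]. /guodibuedugaogag/ → guozivuezugaogag.
Rule 4 (final devoicing): /g/ is a voiced stop in word-final position, so it devoices to [k]. /guozivuezugaogag/ → guozivuezugaogak.

guozivuezugaogak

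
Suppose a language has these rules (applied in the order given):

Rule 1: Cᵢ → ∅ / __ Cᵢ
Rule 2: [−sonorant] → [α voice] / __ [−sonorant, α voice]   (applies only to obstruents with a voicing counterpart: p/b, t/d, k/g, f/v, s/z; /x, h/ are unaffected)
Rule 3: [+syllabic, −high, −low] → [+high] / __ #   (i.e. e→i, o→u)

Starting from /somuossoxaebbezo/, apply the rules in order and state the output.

Rule 1 (degemination): /ss/ is a geminate; the first /s/ deletes. /bb/ is a geminate; the first /b/ deletes. /somuossoxaebbezo/ → somuosoxaebezo.
Rule 2 (regressive voicing assimilation): no segment meets the environment; /somuosoxaebezo/ is unchanged.
Rule 3 (final vowel raising): /o/ is a mid vowel in word-final position, so it raises to [u]. /somuosoxaebezo/ → somuosoxaebezu.

somuosoxaebezu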